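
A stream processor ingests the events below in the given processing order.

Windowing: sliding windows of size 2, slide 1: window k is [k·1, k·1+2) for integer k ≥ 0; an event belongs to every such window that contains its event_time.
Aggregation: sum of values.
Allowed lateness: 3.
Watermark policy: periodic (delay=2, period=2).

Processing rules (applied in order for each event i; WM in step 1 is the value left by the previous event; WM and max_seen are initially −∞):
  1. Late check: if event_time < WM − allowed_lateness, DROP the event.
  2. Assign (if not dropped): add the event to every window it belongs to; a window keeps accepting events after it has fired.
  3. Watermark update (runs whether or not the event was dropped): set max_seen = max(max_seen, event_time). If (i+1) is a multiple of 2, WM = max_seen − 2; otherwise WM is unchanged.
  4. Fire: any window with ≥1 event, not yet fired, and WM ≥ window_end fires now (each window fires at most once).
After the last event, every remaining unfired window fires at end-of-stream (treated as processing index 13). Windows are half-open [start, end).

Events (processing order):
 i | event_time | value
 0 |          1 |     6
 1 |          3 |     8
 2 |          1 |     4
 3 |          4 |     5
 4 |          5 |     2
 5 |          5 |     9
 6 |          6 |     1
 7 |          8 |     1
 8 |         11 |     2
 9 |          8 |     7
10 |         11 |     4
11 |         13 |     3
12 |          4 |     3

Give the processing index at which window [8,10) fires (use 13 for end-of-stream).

i=0 t=1 v=6: → [1,3),[0,2); WM=−∞
i=1 t=3 v=8: → [3,5),[2,4); WM=1
i=2 t=1 v=4: → [1,3),[0,2); WM=1
i=3 t=4 v=5: → [4,6),[3,5); WM=2; [0,2) fires=10
i=4 t=5 v=2: → [5,7),[4,6); WM=2
i=5 t=5 v=9: → [5,7),[4,6); WM=3; [1,3) fires=10
i=6 t=6 v=1: → [6,8),[5,7); WM=3
i=7 t=8 v=1: → [8,10),[7,9); WM=6; [2,4) fires=8 [3,5) fires=13 [4,6) fires=16
i=8 t=11 v=2: → [11,13),[10,12); WM=6
i=9 t=8 v=7: → [8,10),[7,9); WM=9; [5,7) fires=12 [6,8) fires=1 [7,9) fires=8
i=10 t=11 v=4: → [11,13),[10,12); WM=9
i=11 t=13 v=3: → [13,15),[12,14); WM=11; [8,10) fires=8
i=12 t=4 v=3: DROP (t<11-3); WM=11

11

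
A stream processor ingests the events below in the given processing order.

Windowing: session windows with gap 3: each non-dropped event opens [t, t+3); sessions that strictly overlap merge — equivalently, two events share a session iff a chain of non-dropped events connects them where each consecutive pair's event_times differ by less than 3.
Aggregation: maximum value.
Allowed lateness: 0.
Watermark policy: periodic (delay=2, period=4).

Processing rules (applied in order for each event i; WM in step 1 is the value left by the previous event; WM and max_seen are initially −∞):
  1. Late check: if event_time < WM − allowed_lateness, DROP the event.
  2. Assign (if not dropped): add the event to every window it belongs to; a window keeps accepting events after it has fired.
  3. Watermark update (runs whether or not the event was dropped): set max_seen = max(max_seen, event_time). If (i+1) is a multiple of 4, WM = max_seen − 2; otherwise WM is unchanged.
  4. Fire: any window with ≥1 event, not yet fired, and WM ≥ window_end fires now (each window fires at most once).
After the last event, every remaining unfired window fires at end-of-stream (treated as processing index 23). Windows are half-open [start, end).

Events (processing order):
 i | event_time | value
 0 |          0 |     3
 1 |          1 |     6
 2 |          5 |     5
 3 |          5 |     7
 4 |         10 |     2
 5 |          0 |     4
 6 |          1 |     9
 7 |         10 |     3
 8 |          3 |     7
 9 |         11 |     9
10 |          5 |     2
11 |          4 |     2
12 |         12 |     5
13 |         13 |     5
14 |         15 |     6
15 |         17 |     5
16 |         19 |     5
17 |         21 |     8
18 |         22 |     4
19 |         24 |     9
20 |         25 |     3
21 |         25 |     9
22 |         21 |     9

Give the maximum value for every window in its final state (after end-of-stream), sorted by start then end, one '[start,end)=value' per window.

i=0 t=0 v=3: → [0,3); WM=−∞
i=1 t=1 v=6: → [0,4); WM=−∞
i=2 t=5 v=5: → [5,8); WM=−∞
i=3 t=5 v=7: → [5,8); WM=3
i=4 t=10 v=2: → [10,13); WM=3
i=5 t=0 v=4: DROP (t<3-0); WM=3
i=6 t=1 v=9: DROP (t<3-0); WM=3
i=7 t=10 v=3: → [10,13); WM=8
i=8 t=3 v=7: DROP (t<8-0); WM=8
i=9 t=11 v=9: → [10,14); WM=8
i=10 t=5 v=2: DROP (t<8-0); WM=8
i=11 t=4 v=2: DROP (t<8-0); WM=9
i=12 t=12 v=5: → [10,15); WM=9
i=13 t=13 v=5: → [10,16); WM=9
i=14 t=15 v=6: → [10,18); WM=9
i=15 t=17 v=5: → [10,20); WM=15
i=16 t=19 v=5: → [10,22); WM=15
i=17 t=21 v=8: → [10,24); WM=15
i=18 t=22 v=4: → [10,25); WM=15
i=19 t=24 v=9: → [10,27); WM=22
i=20 t=25 v=3: → [10,28); WM=22
i=21 t=25 v=9: → [10,28); WM=22
i=22 t=21 v=9: DROP (t<22-0); WM=22

[0,4)=6 [5,8)=7 [10,28)=9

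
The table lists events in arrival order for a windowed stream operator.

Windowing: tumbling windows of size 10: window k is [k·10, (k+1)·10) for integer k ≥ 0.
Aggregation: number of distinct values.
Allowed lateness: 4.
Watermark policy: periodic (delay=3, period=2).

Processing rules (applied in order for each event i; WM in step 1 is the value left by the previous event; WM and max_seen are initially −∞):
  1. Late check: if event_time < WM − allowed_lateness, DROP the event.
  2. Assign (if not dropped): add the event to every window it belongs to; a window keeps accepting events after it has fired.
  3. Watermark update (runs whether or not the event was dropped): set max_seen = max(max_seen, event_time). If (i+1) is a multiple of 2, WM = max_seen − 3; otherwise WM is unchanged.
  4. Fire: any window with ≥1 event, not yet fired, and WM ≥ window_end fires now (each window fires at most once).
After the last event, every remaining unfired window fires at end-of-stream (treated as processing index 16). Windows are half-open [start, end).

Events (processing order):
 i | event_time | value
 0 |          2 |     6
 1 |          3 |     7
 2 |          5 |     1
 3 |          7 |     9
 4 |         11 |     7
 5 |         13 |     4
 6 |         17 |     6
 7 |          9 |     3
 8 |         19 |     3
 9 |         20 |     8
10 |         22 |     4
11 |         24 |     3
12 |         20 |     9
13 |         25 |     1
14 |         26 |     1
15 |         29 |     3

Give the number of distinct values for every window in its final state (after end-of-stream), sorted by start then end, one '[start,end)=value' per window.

[0,10)=5 [10,20)=4 [20,30)=5

i=0 t=2 v=6: → [0,10); WM=−∞
i=1 t=3 v=7: → [0,10); WM=0
i=2 t=5 v=1: → [0,10); WM=0
i=3 t=7 v=9: → [0,10); WM=4
i=4 t=11 v=7: → [10,20); WM=4
i=5 t=13 v=4: → [10,20); WM=10; [0,10) fires=4
i=6 t=17 v=6: → [10,20); WM=10
i=7 t=9 v=3: → [0,10); WM=14
i=8 t=19 v=3: → [10,20); WM=14
i=9 t=20 v=8: → [20,30); WM=17
i=10 t=22 v=4: → [20,30); WM=17
i=11 t=24 v=3: → [20,30); WM=21; [10,20) fires=4
i=12 t=20 v=9: → [20,30); WM=21
i=13 t=25 v=1: → [20,30); WM=22
i=14 t=26 v=1: → [20,30); WM=22
i=15 t=29 v=3: → [20,30); WM=26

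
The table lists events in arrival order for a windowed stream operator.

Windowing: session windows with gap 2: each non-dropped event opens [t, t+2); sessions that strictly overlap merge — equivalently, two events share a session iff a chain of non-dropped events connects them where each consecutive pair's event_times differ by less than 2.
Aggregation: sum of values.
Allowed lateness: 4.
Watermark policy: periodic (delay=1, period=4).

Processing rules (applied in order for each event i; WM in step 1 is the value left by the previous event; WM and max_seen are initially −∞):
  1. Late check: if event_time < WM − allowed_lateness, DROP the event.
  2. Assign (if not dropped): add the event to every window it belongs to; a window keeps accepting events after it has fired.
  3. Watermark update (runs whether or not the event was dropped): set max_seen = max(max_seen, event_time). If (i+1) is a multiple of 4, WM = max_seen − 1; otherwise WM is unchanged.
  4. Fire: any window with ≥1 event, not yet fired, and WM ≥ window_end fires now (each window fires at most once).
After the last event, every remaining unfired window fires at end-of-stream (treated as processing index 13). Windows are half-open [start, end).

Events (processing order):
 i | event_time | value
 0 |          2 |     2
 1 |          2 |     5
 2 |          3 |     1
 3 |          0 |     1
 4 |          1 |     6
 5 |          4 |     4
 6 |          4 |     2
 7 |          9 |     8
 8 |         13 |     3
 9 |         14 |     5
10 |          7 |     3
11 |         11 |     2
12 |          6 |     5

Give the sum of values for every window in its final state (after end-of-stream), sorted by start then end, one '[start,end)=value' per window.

i=0 t=2 v=2: → [2,4); WM=−∞
i=1 t=2 v=5: → [2,4); WM=−∞
i=2 t=3 v=1: → [2,5); WM=−∞
i=3 t=0 v=1: → [0,2); WM=2
i=4 t=1 v=6: → [0,5); WM=2
i=5 t=4 v=4: → [0,6); WM=2
i=6 t=4 v=2: → [0,6); WM=2
i=7 t=9 v=8: → [9,11); WM=8
i=8 t=13 v=3: → [13,15); WM=8
i=9 t=14 v=5: → [13,16); WM=8
i=10 t=7 v=3: → [7,9); WM=8
i=11 t=11 v=2: → [11,13); WM=13
i=12 t=6 v=5: DROP (t<13-4); WM=13

[0,6)=21 [7,9)=3 [9,11)=8 [11,13)=2 [13,16)=8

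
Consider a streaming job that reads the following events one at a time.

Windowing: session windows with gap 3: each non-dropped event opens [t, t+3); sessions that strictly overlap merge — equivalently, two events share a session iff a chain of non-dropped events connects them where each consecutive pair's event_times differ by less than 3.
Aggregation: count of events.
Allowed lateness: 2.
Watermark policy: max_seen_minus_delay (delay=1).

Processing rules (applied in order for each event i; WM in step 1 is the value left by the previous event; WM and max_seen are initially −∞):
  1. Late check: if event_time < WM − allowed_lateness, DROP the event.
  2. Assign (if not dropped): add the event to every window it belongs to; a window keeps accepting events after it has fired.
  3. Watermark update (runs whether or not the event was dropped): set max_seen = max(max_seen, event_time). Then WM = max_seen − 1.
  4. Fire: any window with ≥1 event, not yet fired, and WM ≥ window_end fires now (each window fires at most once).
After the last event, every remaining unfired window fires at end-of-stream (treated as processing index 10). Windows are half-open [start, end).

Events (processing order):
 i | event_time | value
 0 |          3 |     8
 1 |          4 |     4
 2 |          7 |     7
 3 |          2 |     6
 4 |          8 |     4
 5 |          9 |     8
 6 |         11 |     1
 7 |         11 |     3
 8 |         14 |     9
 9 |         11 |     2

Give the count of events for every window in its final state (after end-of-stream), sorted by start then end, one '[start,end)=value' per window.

[3,7)=2 [7,14)=6 [14,17)=1

i=0 t=3 v=8: → [3,6); WM=2
i=1 t=4 v=4: → [3,7); WM=3
i=2 t=7 v=7: → [7,10); WM=6
i=3 t=2 v=6: DROP (t<6-2); WM=6
i=4 t=8 v=4: → [7,11); WM=7
i=5 t=9 v=8: → [7,12); WM=8
i=6 t=11 v=1: → [7,14); WM=10
i=7 t=11 v=3: → [7,14); WM=10
i=8 t=14 v=9: → [14,17); WM=13
i=9 t=11 v=2: → [7,14); WM=13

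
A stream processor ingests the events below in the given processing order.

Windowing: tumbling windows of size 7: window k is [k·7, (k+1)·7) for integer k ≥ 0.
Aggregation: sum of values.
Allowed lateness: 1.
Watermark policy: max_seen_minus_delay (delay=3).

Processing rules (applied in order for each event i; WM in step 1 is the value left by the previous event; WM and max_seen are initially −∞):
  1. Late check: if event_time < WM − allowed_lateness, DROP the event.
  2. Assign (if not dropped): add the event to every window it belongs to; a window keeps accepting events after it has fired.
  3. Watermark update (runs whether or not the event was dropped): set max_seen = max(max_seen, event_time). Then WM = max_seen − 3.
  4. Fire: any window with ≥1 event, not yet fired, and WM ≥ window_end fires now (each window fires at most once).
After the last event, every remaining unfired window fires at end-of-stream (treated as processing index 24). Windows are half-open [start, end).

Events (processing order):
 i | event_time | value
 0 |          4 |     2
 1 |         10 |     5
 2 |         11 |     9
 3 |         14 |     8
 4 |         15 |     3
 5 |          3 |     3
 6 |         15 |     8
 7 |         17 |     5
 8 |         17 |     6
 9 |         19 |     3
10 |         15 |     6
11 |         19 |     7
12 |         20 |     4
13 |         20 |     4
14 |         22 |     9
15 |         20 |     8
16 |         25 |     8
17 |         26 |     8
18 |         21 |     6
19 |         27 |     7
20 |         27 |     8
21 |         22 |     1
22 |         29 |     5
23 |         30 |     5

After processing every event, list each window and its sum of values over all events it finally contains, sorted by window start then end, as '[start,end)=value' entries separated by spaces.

[0,7)=2 [7,14)=14 [14,21)=62 [21,28)=40 [28,35)=10

i=0 t=4 v=2: → [0,7); WM=1
i=1 t=10 v=5: → [7,14); WM=7; [0,7) fires=2
i=2 t=11 v=9: → [7,14); WM=8
i=3 t=14 v=8: → [14,21); WM=11
i=4 t=15 v=3: → [14,21); WM=12
i=5 t=3 v=3: DROP (t<12-1); WM=12
i=6 t=15 v=8: → [14,21); WM=12
i=7 t=17 v=5: → [14,21); WM=14; [7,14) fires=14
i=8 t=17 v=6: → [14,21); WM=14
i=9 t=19 v=3: → [14,21); WM=16
i=10 t=15 v=6: → [14,21); WM=16
i=11 t=19 v=7: → [14,21); WM=16
i=12 t=20 v=4: → [14,21); WM=17
i=13 t=20 v=4: → [14,21); WM=17
i=14 t=22 v=9: → [21,28); WM=19
i=15 t=20 v=8: → [14,21); WM=19
i=16 t=25 v=8: → [21,28); WM=22; [14,21) fires=62
i=17 t=26 v=8: → [21,28); WM=23
i=18 t=21 v=6: DROP (t<23-1); WM=23
i=19 t=27 v=7: → [21,28); WM=24
i=20 t=27 v=8: → [21,28); WM=24
i=21 t=22 v=1: DROP (t<24-1); WM=24
i=22 t=29 v=5: → [28,35); WM=26
i=23 t=30 v=5: → [28,35); WM=27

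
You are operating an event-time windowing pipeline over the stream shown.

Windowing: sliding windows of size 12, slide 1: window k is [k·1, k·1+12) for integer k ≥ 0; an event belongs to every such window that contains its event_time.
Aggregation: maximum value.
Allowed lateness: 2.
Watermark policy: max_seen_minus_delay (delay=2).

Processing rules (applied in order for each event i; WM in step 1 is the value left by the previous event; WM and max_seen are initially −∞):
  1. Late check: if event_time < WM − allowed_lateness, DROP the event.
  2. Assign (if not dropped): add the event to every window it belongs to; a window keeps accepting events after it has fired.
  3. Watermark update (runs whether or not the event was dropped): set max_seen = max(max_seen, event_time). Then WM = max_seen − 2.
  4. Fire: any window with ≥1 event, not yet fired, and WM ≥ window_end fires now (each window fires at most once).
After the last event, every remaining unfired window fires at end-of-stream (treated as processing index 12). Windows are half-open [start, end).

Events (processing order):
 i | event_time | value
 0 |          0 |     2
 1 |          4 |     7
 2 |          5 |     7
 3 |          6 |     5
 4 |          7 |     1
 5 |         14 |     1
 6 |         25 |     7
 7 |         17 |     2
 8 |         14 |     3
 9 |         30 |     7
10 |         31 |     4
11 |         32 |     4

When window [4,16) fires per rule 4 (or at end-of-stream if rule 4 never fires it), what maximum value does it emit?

i=0 t=0 v=2: → [0,12); WM=-2
i=1 t=4 v=7: → [4,16),[3,15),[2,14),[1,13),[0,12); WM=2
i=2 t=5 v=7: → [5,17),[4,16),[3,15),[2,14),[1,13),[0,12); WM=3
i=3 t=6 v=5: → [6,18),[5,17),[4,16),[3,15),[2,14),[1,13),[0,12); WM=4
i=4 t=7 v=1: → [7,19),[6,18),[5,17),[4,16),[3,15),[2,14),[1,13),[0,12); WM=5
i=5 t=14 v=1: → [14,26),[13,25),[12,24),[11,23),[10,22),[9,21),[8,20),[7,19),[6,18),[5,17),[4,16),[3,15); WM=12; [0,12) fires=7
i=6 t=25 v=7: → [25,37),[24,36),[23,35),[22,34),[21,33),[20,32),[19,31),[18,30),[17,29),[16,28),[15,27),[14,26); WM=23; [1,13) fires=7 [2,14) fires=7 [3,15) fires=7 [4,16) fires=7 [5,17) fires=7 [6,18) fires=5 [7,19) fires=1 [8,20) fires=1 [9,21) fires=1 [10,22) fires=1 [11,23) fires=1
i=7 t=17 v=2: DROP (t<23-2); WM=23
i=8 t=14 v=3: DROP (t<23-2); WM=23
i=9 t=30 v=7: → [30,42),[29,41),[28,40),[27,39),[26,38),[25,37),[24,36),[23,35),[22,34),[21,33),[20,32),[19,31); WM=28; [12,24) fires=1 [13,25) fires=1 [14,26) fires=7 [15,27) fires=7 [16,28) fires=7
i=10 t=31 v=4: → [31,43),[30,42),[29,41),[28,40),[27,39),[26,38),[25,37),[24,36),[23,35),[22,34),[21,33),[20,32); WM=29; [17,29) fires=7
i=11 t=32 v=4: → [32,44),[31,43),[30,42),[29,41),[28,40),[27,39),[26,38),[25,37),[24,36),[23,35),[22,34),[21,33); WM=30; [18,30) fires=7

7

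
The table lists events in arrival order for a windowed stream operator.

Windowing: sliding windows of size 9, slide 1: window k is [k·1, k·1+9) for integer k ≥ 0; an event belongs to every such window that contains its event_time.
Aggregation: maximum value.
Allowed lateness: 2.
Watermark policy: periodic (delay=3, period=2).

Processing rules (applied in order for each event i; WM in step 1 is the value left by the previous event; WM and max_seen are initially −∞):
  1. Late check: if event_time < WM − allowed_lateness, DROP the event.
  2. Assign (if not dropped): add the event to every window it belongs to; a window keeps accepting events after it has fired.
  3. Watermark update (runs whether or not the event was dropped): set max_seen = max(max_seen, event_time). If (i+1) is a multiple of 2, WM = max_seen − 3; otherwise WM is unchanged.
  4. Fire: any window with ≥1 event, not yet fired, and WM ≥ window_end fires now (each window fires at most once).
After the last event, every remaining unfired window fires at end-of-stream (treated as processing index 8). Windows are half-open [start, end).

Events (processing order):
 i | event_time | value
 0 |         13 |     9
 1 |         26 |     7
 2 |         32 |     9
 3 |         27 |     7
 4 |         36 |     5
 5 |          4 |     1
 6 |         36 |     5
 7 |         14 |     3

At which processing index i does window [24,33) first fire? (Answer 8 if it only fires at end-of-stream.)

i=0 t=13 v=9: → [13,22),[12,21),[11,20),[10,19),[9,18),[8,17),[7,16),[6,15),[5,14); WM=−∞
i=1 t=26 v=7: → [26,35),[25,34),[24,33),[23,32),[22,31),[21,30),[20,29),[19,28),[18,27); WM=23; [5,14) fires=9 [6,15) fires=9 [7,16) fires=9 [8,17) fires=9 [9,18) fires=9 [10,19) fires=9 [11,20) fires=9 [12,21) fires=9 [13,22) fires=9
i=2 t=32 v=9: → [32,41),[31,40),[30,39),[29,38),[28,37),[27,36),[26,35),[25,34),[24,33); WM=23
i=3 t=27 v=7: → [27,36),[26,35),[25,34),[24,33),[23,32),[22,31),[21,30),[20,29),[19,28); WM=29; [18,27) fires=7 [19,28) fires=7 [20,29) fires=7
i=4 t=36 v=5: → [36,45),[35,44),[34,43),[33,42),[32,41),[31,40),[30,39),[29,38),[28,37); WM=29
i=5 t=4 v=1: DROP (t<29-2); WM=33; [21,30) fires=7 [22,31) fires=7 [23,32) fires=7 [24,33) fires=9
i=6 t=36 v=5: → [36,45),[35,44),[34,43),[33,42),[32,41),[31,40),[30,39),[29,38),[28,37); WM=33
i=7 t=14 v=3: DROP (t<33-2); WM=33

5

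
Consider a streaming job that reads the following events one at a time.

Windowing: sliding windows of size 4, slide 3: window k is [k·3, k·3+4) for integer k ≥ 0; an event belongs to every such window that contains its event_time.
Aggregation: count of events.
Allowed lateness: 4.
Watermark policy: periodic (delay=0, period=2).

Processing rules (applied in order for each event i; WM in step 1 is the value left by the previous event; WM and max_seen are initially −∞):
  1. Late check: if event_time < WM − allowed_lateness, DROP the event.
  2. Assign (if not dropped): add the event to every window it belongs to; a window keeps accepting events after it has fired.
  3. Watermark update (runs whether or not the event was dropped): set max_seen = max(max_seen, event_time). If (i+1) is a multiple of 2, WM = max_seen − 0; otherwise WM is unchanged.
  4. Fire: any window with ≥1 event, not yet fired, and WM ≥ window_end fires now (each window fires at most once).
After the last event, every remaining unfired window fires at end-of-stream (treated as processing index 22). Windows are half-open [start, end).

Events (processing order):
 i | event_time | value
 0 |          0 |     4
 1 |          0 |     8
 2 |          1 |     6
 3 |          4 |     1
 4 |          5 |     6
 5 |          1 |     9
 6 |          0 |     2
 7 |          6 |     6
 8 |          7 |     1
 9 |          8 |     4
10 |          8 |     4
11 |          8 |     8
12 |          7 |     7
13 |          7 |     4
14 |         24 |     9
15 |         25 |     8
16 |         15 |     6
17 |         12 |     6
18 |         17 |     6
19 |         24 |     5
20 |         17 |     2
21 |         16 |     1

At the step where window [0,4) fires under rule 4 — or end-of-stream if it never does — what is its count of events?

i=0 t=0 v=4: → [0,4); WM=−∞
i=1 t=0 v=8: → [0,4); WM=0
i=2 t=1 v=6: → [0,4); WM=0
i=3 t=4 v=1: → [3,7); WM=4; [0,4) fires=3
i=4 t=5 v=6: → [3,7); WM=4
i=5 t=1 v=9: → [0,4); WM=5
i=6 t=0 v=2: DROP (t<5-4); WM=5
i=7 t=6 v=6: → [6,10),[3,7); WM=6
i=8 t=7 v=1: → [6,10); WM=6
i=9 t=8 v=4: → [6,10); WM=8; [3,7) fires=3
i=10 t=8 v=4: → [6,10); WM=8
i=11 t=8 v=8: → [6,10); WM=8
i=12 t=7 v=7: → [6,10); WM=8
i=13 t=7 v=4: → [6,10); WM=8
i=14 t=24 v=9: → [24,28),[21,25); WM=8
i=15 t=25 v=8: → [24,28); WM=25; [6,10) fires=7 [21,25) fires=1
i=16 t=15 v=6: DROP (t<25-4); WM=25
i=17 t=12 v=6: DROP (t<25-4); WM=25
i=18 t=17 v=6: DROP (t<25-4); WM=25
i=19 t=24 v=5: → [24,28),[21,25); WM=25
i=20 t=17 v=2: DROP (t<25-4); WM=25
i=21 t=16 v=1: DROP (t<25-4); WM=25

3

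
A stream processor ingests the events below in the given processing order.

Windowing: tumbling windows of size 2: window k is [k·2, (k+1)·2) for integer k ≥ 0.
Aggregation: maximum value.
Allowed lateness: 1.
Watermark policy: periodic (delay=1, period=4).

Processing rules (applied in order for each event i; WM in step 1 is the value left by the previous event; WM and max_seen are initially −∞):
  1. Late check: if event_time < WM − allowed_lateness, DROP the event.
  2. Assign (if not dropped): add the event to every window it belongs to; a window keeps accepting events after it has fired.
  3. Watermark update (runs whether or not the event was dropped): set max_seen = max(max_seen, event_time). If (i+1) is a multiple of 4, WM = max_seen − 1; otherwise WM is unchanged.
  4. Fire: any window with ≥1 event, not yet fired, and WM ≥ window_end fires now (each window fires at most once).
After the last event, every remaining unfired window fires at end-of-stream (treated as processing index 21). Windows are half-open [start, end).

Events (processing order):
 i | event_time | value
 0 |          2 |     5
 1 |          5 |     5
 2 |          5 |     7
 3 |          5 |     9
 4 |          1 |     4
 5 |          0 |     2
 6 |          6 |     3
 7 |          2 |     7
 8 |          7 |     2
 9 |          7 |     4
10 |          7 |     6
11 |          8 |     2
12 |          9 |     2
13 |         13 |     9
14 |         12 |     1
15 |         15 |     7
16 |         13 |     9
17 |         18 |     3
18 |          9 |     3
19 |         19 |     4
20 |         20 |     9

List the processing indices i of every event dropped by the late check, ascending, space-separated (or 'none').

4 5 7 18

i=0 t=2 v=5: → [2,4); WM=−∞
i=1 t=5 v=5: → [4,6); WM=−∞
i=2 t=5 v=7: → [4,6); WM=−∞
i=3 t=5 v=9: → [4,6); WM=4; [2,4) fires=5
i=4 t=1 v=4: DROP (t<4-1); WM=4
i=5 t=0 v=2: DROP (t<4-1); WM=4
i=6 t=6 v=3: → [6,8); WM=4
i=7 t=2 v=7: DROP (t<4-1); WM=5
i=8 t=7 v=2: → [6,8); WM=5
i=9 t=7 v=4: → [6,8); WM=5
i=10 t=7 v=6: → [6,8); WM=5
i=11 t=8 v=2: → [8,10); WM=7; [4,6) fires=9
i=12 t=9 v=2: → [8,10); WM=7
i=13 t=13 v=9: → [12,14); WM=7
i=14 t=12 v=1: → [12,14); WM=7
i=15 t=15 v=7: → [14,16); WM=14; [6,8) fires=6 [8,10) fires=2 [12,14) fires=9
i=16 t=13 v=9: → [12,14); WM=14
i=17 t=18 v=3: → [18,20); WM=14
i=18 t=9 v=3: DROP (t<14-1); WM=14
i=19 t=19 v=4: → [18,20); WM=18; [14,16) fires=7
i=20 t=20 v=9: → [20,22); WM=18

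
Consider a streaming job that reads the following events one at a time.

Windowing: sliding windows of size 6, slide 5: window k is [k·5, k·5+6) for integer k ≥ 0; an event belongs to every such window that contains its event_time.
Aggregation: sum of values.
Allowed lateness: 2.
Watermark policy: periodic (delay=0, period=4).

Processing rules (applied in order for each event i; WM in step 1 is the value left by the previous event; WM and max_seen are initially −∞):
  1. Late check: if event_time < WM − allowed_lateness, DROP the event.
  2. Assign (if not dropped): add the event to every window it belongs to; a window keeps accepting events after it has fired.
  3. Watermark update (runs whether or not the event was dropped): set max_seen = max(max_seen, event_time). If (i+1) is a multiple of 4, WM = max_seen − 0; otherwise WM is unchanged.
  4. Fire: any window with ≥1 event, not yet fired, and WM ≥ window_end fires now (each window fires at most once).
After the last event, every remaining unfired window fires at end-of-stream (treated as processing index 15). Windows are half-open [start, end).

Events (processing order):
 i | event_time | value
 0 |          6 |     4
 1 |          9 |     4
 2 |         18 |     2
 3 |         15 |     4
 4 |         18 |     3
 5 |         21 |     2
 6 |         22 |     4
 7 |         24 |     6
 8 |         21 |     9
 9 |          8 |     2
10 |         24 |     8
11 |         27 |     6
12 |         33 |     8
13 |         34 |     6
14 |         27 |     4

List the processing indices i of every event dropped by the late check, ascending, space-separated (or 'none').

8 9

i=0 t=6 v=4: → [5,11); WM=−∞
i=1 t=9 v=4: → [5,11); WM=−∞
i=2 t=18 v=2: → [15,21); WM=−∞
i=3 t=15 v=4: → [15,21),[10,16); WM=18; [5,11) fires=8 [10,16) fires=4
i=4 t=18 v=3: → [15,21); WM=18
i=5 t=21 v=2: → [20,26); WM=18
i=6 t=22 v=4: → [20,26); WM=18
i=7 t=24 v=6: → [20,26); WM=24; [15,21) fires=9
i=8 t=21 v=9: DROP (t<24-2); WM=24
i=9 t=8 v=2: DROP (t<24-2); WM=24
i=10 t=24 v=8: → [20,26); WM=24
i=11 t=27 v=6: → [25,31); WM=27; [20,26) fires=20
i=12 t=33 v=8: → [30,36); WM=27
i=13 t=34 v=6: → [30,36); WM=27
i=14 t=27 v=4: → [25,31); WM=27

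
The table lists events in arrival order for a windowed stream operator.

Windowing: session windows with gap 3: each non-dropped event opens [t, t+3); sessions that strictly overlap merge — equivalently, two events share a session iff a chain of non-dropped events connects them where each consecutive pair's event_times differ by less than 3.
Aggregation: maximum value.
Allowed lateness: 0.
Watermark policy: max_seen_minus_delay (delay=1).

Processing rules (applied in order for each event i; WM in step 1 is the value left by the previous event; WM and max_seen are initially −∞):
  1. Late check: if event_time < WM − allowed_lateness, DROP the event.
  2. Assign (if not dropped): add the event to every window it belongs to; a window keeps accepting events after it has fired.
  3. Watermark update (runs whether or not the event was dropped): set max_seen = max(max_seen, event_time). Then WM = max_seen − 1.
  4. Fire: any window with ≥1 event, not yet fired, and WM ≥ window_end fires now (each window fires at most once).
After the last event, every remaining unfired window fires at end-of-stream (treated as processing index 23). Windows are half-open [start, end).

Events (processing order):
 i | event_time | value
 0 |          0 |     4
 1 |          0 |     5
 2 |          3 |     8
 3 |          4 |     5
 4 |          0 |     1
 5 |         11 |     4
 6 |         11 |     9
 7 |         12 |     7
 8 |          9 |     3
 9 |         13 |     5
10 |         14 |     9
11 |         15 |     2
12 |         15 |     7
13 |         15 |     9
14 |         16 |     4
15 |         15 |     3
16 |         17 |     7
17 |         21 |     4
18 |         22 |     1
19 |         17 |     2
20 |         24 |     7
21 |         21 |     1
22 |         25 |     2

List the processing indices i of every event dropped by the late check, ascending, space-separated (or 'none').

i=0 t=0 v=4: → [0,3); WM=-1
i=1 t=0 v=5: → [0,3); WM=-1
i=2 t=3 v=8: → [3,6); WM=2
i=3 t=4 v=5: → [3,7); WM=3
i=4 t=0 v=1: DROP (t<3-0); WM=3
i=5 t=11 v=4: → [11,14); WM=10
i=6 t=11 v=9: → [11,14); WM=10
i=7 t=12 v=7: → [11,15); WM=11
i=8 t=9 v=3: DROP (t<11-0); WM=11
i=9 t=13 v=5: → [11,16); WM=12
i=10 t=14 v=9: → [11,17); WM=13
i=11 t=15 v=2: → [11,18); WM=14
i=12 t=15 v=7: → [11,18); WM=14
i=13 t=15 v=9: → [11,18); WM=14
i=14 t=16 v=4: → [11,19); WM=15
i=15 t=15 v=3: → [11,19); WM=15
i=16 t=17 v=7: → [11,20); WM=16
i=17 t=21 v=4: → [21,24); WM=20
i=18 t=22 v=1: → [21,25); WM=21
i=19 t=17 v=2: DROP (t<21-0); WM=21
i=20 t=24 v=7: → [21,27); WM=23
i=21 t=21 v=1: DROP (t<23-0); WM=23
i=22 t=25 v=2: → [21,28); WM=24

4 8 19 21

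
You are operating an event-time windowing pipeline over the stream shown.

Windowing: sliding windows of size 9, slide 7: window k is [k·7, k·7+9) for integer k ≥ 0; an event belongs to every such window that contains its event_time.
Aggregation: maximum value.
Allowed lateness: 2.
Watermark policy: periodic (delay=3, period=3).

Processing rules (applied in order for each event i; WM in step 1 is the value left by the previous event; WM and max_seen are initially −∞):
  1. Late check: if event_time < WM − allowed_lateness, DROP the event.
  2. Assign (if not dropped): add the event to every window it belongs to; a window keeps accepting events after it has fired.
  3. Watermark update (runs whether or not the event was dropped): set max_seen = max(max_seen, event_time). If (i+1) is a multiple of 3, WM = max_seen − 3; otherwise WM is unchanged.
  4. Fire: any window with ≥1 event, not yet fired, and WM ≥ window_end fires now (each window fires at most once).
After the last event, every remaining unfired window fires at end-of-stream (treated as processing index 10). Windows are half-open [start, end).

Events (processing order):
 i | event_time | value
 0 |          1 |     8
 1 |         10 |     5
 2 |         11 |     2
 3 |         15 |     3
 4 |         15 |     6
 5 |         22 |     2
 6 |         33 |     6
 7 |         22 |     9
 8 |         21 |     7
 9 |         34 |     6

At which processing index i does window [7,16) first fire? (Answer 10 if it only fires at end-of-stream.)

5

i=0 t=1 v=8: → [0,9); WM=−∞
i=1 t=10 v=5: → [7,16); WM=−∞
i=2 t=11 v=2: → [7,16); WM=8
i=3 t=15 v=3: → [14,23),[7,16); WM=8
i=4 t=15 v=6: → [14,23),[7,16); WM=8
i=5 t=22 v=2: → [21,30),[14,23); WM=19; [0,9) fires=8 [7,16) fires=6
i=6 t=33 v=6: → [28,37); WM=19
i=7 t=22 v=9: → [21,30),[14,23); WM=19
i=8 t=21 v=7: → [21,30),[14,23); WM=30; [14,23) fires=9 [21,30) fires=9
i=9 t=34 v=6: → [28,37); WM=30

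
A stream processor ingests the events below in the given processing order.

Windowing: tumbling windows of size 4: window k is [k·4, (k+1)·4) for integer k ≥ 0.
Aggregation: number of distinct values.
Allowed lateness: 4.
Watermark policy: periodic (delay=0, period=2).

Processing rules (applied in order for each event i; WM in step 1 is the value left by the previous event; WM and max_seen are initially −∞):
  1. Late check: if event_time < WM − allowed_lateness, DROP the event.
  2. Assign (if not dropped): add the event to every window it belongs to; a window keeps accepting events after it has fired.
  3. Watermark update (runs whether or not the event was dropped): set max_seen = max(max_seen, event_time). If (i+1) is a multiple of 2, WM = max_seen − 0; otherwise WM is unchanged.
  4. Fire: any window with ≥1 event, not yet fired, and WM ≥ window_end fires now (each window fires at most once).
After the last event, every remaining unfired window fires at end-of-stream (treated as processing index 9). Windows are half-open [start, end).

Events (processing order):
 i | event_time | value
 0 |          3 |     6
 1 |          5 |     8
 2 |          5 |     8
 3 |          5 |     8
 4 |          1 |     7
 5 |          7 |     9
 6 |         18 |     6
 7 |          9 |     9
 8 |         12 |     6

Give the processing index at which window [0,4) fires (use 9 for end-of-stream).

i=0 t=3 v=6: → [0,4); WM=−∞
i=1 t=5 v=8: → [4,8); WM=5; [0,4) fires=1
i=2 t=5 v=8: → [4,8); WM=5
i=3 t=5 v=8: → [4,8); WM=5
i=4 t=1 v=7: → [0,4); WM=5
i=5 t=7 v=9: → [4,8); WM=7
i=6 t=18 v=6: → [16,20); WM=7
i=7 t=9 v=9: → [8,12); WM=18; [4,8) fires=2 [8,12) fires=1
i=8 t=12 v=6: DROP (t<18-4); WM=18

1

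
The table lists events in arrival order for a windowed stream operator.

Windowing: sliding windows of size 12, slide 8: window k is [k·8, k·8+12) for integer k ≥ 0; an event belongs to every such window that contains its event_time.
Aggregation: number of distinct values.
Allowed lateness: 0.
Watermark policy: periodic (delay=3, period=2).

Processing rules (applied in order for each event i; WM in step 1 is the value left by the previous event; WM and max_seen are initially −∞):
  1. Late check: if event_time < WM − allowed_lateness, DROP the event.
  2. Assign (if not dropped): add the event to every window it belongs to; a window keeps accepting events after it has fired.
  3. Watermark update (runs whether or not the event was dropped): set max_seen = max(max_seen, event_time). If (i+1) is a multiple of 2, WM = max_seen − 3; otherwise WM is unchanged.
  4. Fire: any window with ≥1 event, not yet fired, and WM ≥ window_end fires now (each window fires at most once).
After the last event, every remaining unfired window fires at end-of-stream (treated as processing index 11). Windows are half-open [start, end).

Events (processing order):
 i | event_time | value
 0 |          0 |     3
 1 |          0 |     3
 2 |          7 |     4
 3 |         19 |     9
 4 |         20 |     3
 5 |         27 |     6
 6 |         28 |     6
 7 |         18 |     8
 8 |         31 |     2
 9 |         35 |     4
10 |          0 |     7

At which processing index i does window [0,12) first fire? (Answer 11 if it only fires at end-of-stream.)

i=0 t=0 v=3: → [0,12); WM=−∞
i=1 t=0 v=3: → [0,12); WM=-3
i=2 t=7 v=4: → [0,12); WM=-3
i=3 t=19 v=9: → [16,28),[8,20); WM=16; [0,12) fires=2
i=4 t=20 v=3: → [16,28); WM=16
i=5 t=27 v=6: → [24,36),[16,28); WM=24; [8,20) fires=1
i=6 t=28 v=6: → [24,36); WM=24
i=7 t=18 v=8: DROP (t<24-0); WM=25
i=8 t=31 v=2: → [24,36); WM=25
i=9 t=35 v=4: → [32,44),[24,36); WM=32; [16,28) fires=3
i=10 t=0 v=7: DROP (t<32-0); WM=32

3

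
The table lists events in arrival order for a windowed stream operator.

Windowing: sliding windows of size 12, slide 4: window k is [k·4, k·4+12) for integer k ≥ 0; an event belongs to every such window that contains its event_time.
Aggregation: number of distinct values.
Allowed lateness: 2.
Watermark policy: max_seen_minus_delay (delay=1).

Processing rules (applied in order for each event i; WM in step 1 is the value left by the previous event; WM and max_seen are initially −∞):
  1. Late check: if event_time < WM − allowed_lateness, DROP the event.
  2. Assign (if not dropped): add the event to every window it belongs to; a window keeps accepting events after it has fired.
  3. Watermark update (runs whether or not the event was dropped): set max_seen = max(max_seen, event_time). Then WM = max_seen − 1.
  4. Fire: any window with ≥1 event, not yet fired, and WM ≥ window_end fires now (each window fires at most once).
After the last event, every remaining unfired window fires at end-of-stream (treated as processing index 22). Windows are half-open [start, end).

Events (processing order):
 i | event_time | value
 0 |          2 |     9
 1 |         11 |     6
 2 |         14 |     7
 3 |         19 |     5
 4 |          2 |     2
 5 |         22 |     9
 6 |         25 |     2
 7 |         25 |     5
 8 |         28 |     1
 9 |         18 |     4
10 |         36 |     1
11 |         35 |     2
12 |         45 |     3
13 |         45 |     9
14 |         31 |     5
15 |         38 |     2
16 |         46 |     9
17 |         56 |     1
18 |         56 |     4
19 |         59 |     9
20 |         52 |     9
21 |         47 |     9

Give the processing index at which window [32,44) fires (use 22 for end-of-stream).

i=0 t=2 v=9: → [0,12); WM=1
i=1 t=11 v=6: → [8,20),[4,16),[0,12); WM=10
i=2 t=14 v=7: → [12,24),[8,20),[4,16); WM=13; [0,12) fires=2
i=3 t=19 v=5: → [16,28),[12,24),[8,20); WM=18; [4,16) fires=2
i=4 t=2 v=2: DROP (t<18-2); WM=18
i=5 t=22 v=9: → [20,32),[16,28),[12,24); WM=21; [8,20) fires=3
i=6 t=25 v=2: → [24,36),[20,32),[16,28); WM=24; [12,24) fires=3
i=7 t=25 v=5: → [24,36),[20,32),[16,28); WM=24
i=8 t=28 v=1: → [28,40),[24,36),[20,32); WM=27
i=9 t=18 v=4: DROP (t<27-2); WM=27
i=10 t=36 v=1: → [36,48),[32,44),[28,40); WM=35; [16,28) fires=3 [20,32) fires=4
i=11 t=35 v=2: → [32,44),[28,40),[24,36); WM=35
i=12 t=45 v=3: → [44,56),[40,52),[36,48); WM=44; [24,36) fires=3 [28,40) fires=2 [32,44) fires=2
i=13 t=45 v=9: → [44,56),[40,52),[36,48); WM=44
i=14 t=31 v=5: DROP (t<44-2); WM=44
i=15 t=38 v=2: DROP (t<44-2); WM=44
i=16 t=46 v=9: → [44,56),[40,52),[36,48); WM=45
i=17 t=56 v=1: → [56,68),[52,64),[48,60); WM=55; [36,48) fires=3 [40,52) fires=2
i=18 t=56 v=4: → [56,68),[52,64),[48,60); WM=55
i=19 t=59 v=9: → [56,68),[52,64),[48,60); WM=58; [44,56) fires=2
i=20 t=52 v=9: DROP (t<58-2); WM=58
i=21 t=47 v=9: DROP (t<58-2); WM=58

12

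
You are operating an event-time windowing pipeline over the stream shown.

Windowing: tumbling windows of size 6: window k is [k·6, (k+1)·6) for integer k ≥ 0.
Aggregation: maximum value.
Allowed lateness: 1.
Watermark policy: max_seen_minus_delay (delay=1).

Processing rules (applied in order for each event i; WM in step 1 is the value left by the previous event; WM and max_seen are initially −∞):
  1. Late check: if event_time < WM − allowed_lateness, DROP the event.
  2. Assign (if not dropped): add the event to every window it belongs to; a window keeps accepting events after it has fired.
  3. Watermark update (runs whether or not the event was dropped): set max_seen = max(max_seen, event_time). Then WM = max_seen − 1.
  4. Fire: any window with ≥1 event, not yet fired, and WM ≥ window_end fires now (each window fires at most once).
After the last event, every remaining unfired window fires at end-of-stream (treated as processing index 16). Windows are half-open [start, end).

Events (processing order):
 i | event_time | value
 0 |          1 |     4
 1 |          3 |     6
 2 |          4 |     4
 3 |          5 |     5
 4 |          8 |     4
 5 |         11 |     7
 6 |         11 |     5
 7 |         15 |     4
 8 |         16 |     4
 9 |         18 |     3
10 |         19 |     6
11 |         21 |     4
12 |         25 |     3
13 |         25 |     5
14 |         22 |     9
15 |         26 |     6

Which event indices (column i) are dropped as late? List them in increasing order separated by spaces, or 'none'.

i=0 t=1 v=4: → [0,6); WM=0
i=1 t=3 v=6: → [0,6); WM=2
i=2 t=4 v=4: → [0,6); WM=3
i=3 t=5 v=5: → [0,6); WM=4
i=4 t=8 v=4: → [6,12); WM=7; [0,6) fires=6
i=5 t=11 v=7: → [6,12); WM=10
i=6 t=11 v=5: → [6,12); WM=10
i=7 t=15 v=4: → [12,18); WM=14; [6,12) fires=7
i=8 t=16 v=4: → [12,18); WM=15
i=9 t=18 v=3: → [18,24); WM=17
i=10 t=19 v=6: → [18,24); WM=18; [12,18) fires=4
i=11 t=21 v=4: → [18,24); WM=20
i=12 t=25 v=3: → [24,30); WM=24; [18,24) fires=6
i=13 t=25 v=5: → [24,30); WM=24
i=14 t=22 v=9: DROP (t<24-1); WM=24
i=15 t=26 v=6: → [24,30); WM=25

14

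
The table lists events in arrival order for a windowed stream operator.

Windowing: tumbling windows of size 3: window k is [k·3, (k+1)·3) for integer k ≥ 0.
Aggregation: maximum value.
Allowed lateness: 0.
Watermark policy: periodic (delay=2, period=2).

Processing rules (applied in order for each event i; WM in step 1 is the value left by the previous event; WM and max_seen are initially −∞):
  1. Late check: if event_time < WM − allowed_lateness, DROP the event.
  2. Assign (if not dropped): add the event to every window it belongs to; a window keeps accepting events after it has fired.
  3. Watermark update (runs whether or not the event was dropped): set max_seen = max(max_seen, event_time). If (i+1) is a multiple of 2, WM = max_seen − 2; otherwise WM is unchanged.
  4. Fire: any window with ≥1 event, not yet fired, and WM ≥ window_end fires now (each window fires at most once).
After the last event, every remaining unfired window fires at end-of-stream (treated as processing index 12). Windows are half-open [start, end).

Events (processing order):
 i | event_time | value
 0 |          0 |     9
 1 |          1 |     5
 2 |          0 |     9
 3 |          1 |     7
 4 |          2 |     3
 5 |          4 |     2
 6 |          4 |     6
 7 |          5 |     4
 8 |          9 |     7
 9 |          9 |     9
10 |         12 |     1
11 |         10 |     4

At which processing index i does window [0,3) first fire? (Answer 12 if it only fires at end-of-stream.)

7

i=0 t=0 v=9: → [0,3); WM=−∞
i=1 t=1 v=5: → [0,3); WM=-1
i=2 t=0 v=9: → [0,3); WM=-1
i=3 t=1 v=7: → [0,3); WM=-1
i=4 t=2 v=3: → [0,3); WM=-1
i=5 t=4 v=2: → [3,6); WM=2
i=6 t=4 v=6: → [3,6); WM=2
i=7 t=5 v=4: → [3,6); WM=3; [0,3) fires=9
i=8 t=9 v=7: → [9,12); WM=3
i=9 t=9 v=9: → [9,12); WM=7; [3,6) fires=6
i=10 t=12 v=1: → [12,15); WM=7
i=11 t=10 v=4: → [9,12); WM=10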